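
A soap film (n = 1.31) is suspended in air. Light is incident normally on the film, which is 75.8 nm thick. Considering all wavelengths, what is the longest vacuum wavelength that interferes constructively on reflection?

397 nm

At the upper boundary (n = 1.0 to n = 1.31) the reflected ray undergoes a half-wave phase shift.
At the lower boundary (n = 1.31 to n = 1.0) the reflected ray undergoes no phase shift.
Net: one phase inversion between the two reflected rays.
So the condition for constructive reflection is 2 n t = (m + ½) λ.
λ = 2 n t / (m + ½). The longest wavelength is m = 0: λ = 2 × 1.31 × 75.8 / 0.500 = 397 nm.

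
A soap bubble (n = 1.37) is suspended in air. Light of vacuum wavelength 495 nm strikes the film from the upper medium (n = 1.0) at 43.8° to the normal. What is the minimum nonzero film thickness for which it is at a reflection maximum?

105 nm

At the upper boundary (n = 1.0 to n = 1.37) the reflected ray undergoes a half-wave phase shift.
Ray reflecting at the bottom interface goes from n = 1.37 toward n = 1.0: no phase shift.
The two reflections differ by half a wavelength.
For bright reflection here: 2 n t cos θ_r = (m + ½) λ.
Snell's law: 1.0 sin 43.8° = 1.37 sin θ_r → sin θ_r = 0.505, cos θ_r = 0.863.
Minimum at m = 0: t = λ / (4 n cos θ_r) = 495 / (4 × 1.37 × 0.863) = 105 nm.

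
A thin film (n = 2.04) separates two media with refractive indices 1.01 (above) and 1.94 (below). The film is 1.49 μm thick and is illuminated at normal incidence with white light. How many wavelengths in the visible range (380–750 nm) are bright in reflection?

8

Ray reflecting at the top interface goes from n = 1.01 toward n = 2.04: a half-wave phase shift.
Bottom surface (2.04 → 1.94): reflection off a lower-index medium gives no phase shift.
Net: one phase inversion between the two reflected rays.
So the condition for constructive reflection is 2 n t = (m + ½) λ.
λ = 2 n t / (m + ½) = 6079 / (m + ½) nm.
m=7: 811 nm (IR); m=8: 715 nm (visible); m=9: 640 nm (visible); m=10: 579 nm (visible); m=11: 529 nm (visible); m=12: 486 nm (visible); m=13: 450 nm (visible); m=14: 419 nm (visible); m=15: 392 nm (visible); m=16: 368 nm (UV).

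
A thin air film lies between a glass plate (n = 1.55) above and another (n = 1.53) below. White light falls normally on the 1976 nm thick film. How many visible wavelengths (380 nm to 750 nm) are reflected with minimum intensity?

Ray reflecting at the top interface goes from n = 1.55 toward n = 1.0: no phase shift.
At the lower boundary (n = 1.0 to n = 1.53) the reflected ray undergoes a half-wave phase shift.
Exactly one π shift → a net half-wave offset.
For weak reflection here: 2 n t = m λ.
λ = 2 n t / m = 3952 / m nm.
m=5: 790 nm (IR); m=6: 659 nm (visible); m=7: 565 nm (visible); m=8: 494 nm (visible); m=9: 439 nm (visible); m=10: 395 nm (visible); m=11: 359 nm (UV).

5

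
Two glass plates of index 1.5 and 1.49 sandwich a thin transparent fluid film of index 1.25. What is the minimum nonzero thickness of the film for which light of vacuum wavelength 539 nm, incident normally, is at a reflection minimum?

216 nm

Top surface (1.5 → 1.25): reflection off a lower-index medium gives no phase shift.
At the lower boundary (n = 1.25 to n = 1.49) the reflected ray undergoes a half-wave phase shift.
The two reflections differ by half a wavelength.
With one net inversion, destructive interference in reflection requires 2 n t = m λ.
Minimum nonzero at m = 1: t = λ / (2 n) = 539 / (2 × 1.25) = 216 nm.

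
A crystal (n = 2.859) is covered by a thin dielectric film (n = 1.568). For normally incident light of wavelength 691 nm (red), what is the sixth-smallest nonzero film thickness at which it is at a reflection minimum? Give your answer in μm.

1.21 μm

Top surface (1.0 → 1.568): reflection off a higher-index medium gives a half-wave phase shift.
Bottom surface (1.568 → 2.859): reflection off a higher-index medium gives a half-wave phase shift.
Zero or two π shifts → no net half-wave offset.
So the condition for destructive reflection is 2 n t = (m + ½) λ.
The sixth-smallest nonzero thickness corresponds to m = 5: t = (m + ½) λ / (2 n) = 5.50 × 691 / (2 × 1.568) = 1212 nm.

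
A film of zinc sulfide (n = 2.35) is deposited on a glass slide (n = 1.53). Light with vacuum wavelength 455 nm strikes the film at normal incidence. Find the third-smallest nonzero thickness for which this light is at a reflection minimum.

290 nm

At the upper boundary (n = 1.0 to n = 2.35) the reflected ray undergoes a half-wave phase shift.
Bottom surface (2.35 → 1.53): reflection off a lower-index medium gives no phase shift.
Net: one phase inversion between the two reflected rays.
With one net inversion, destructive interference in reflection requires 2 n t = m λ.
The third-smallest nonzero thickness corresponds to m = 3: t = m λ / (2 n) = 3.00 × 455 / (2 × 2.35) = 290 nm.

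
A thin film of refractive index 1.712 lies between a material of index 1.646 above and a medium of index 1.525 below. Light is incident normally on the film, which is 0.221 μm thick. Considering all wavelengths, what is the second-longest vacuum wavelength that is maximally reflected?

504 nm

Ray reflecting at the top interface goes from n = 1.646 toward n = 1.712: a half-wave phase shift.
Ray reflecting at the bottom interface goes from n = 1.712 toward n = 1.525: no phase shift.
The two reflections differ by half a wavelength.
With one net inversion, constructive interference in reflection requires 2 n t = (m + ½) λ.
λ = 2 n t / (m + ½). The second-longest wavelength is m = 1: λ = 2 × 1.712 × 221 / 1.50 = 504 nm.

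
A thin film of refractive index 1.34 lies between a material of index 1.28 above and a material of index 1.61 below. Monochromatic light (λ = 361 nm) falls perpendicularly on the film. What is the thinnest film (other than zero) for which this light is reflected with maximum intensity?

Ray reflecting at the top interface goes from n = 1.28 toward n = 1.34: a half-wave phase shift.
Bottom surface (1.34 → 1.61): reflection off a higher-index medium gives a half-wave phase shift.
Zero or two π shifts → no net half-wave offset.
So the condition for constructive reflection is 2 n t = m λ.
Minimum nonzero at m = 1: t = λ / (2 n) = 361 / (2 × 1.34) = 135 nm.

135 nm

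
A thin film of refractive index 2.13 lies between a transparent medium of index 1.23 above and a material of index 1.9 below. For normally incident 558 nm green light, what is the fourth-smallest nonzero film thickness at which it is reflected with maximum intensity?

Top surface (1.23 → 2.13): reflection off a higher-index medium gives a half-wave phase shift.
At the lower boundary (n = 2.13 to n = 1.9) the reflected ray undergoes no phase shift.
Exactly one π shift → a net half-wave offset.
With one net inversion, constructive interference in reflection requires 2 n t = (m + ½) λ.
The fourth-smallest nonzero thickness corresponds to m = 3: t = (m + ½) λ / (2 n) = 3.50 × 558 / (2 × 2.13) = 458 nm.

458 nm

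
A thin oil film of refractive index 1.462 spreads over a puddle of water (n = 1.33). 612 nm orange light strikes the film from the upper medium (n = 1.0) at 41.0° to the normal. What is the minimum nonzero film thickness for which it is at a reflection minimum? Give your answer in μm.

0.234 μm

At the upper boundary (n = 1.0 to n = 1.462) the reflected ray undergoes a half-wave phase shift.
Ray reflecting at the bottom interface goes from n = 1.462 toward n = 1.33: no phase shift.
Exactly one π shift → a net half-wave offset.
With one net inversion, destructive interference in reflection requires 2 n t cos θ_r = m λ.
Snell's law: 1.0 sin 41.0° = 1.462 sin θ_r → sin θ_r = 0.449, cos θ_r = 0.894.
Minimum nonzero at m = 1: t = λ / (2 n cos θ_r) = 612 / (2 × 1.462 × 0.894) = 234 nm.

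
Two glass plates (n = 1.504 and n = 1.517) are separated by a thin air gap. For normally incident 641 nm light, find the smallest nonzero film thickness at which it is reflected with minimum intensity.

Ray reflecting at the top interface goes from n = 1.504 toward n = 1.0: no phase shift.
Ray reflecting at the bottom interface goes from n = 1.0 toward n = 1.517: a half-wave phase shift.
The two reflections differ by half a wavelength.
With one net inversion, destructive interference in reflection requires 2 n t = m λ.
Minimum nonzero at m = 1: t = λ / (2 n) = 641 / (2 × 1.0) = 321 nm.

321 nm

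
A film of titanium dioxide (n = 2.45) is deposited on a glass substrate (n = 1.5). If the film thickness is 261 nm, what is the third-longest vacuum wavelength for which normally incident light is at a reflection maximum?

512 nm

At the upper boundary (n = 1.0 to n = 2.45) the reflected ray undergoes a half-wave phase shift.
At the lower boundary (n = 2.45 to n = 1.5) the reflected ray undergoes no phase shift.
Net: one phase inversion between the two reflected rays.
For bright reflection here: 2 n t = (m + ½) λ.
λ = 2 n t / (m + ½). The third-longest wavelength is m = 2: λ = 2 × 2.45 × 261 / 2.50 = 512 nm.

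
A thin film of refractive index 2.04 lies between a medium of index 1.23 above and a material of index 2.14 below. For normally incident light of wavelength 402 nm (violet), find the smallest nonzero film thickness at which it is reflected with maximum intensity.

Ray reflecting at the top interface goes from n = 1.23 toward n = 2.04: a half-wave phase shift.
Ray reflecting at the bottom interface goes from n = 2.04 toward n = 2.14: a half-wave phase shift.
Net: no relative phase inversion (both shifts match).
For strong reflection here: 2 n t = m λ.
Minimum nonzero at m = 1: t = λ / (2 n) = 402 / (2 × 2.04) = 98.5 nm.

98.5 nm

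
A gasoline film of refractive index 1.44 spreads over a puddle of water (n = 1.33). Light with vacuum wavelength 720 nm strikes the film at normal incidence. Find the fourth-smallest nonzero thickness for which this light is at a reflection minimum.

1000 nm

Top surface (1.0 → 1.44): reflection off a higher-index medium gives a half-wave phase shift.
At the lower boundary (n = 1.44 to n = 1.33) the reflected ray undergoes no phase shift.
Exactly one π shift → a net half-wave offset.
For dark reflection here: 2 n t = m λ.
The fourth-smallest nonzero thickness corresponds to m = 4: t = m λ / (2 n) = 4.00 × 720 / (2 × 1.44) = 1000 nm.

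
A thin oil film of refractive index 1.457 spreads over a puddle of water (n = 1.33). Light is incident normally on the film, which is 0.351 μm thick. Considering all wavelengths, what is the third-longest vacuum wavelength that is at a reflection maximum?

409 nm

Top surface (1.0 → 1.457): reflection off a higher-index medium gives a half-wave phase shift.
At the lower boundary (n = 1.457 to n = 1.33) the reflected ray undergoes no phase shift.
Exactly one π shift → a net half-wave offset.
With one net inversion, constructive interference in reflection requires 2 n t = (m + ½) λ.
λ = 2 n t / (m + ½). The third-longest wavelength is m = 2: λ = 2 × 1.457 × 351 / 2.50 = 409 nm.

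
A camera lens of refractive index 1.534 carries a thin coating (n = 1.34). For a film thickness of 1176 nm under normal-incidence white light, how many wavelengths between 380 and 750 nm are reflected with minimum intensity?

4

Ray reflecting at the top interface goes from n = 1.0 toward n = 1.34: a half-wave phase shift.
Ray reflecting at the bottom interface goes from n = 1.34 toward n = 1.534: a half-wave phase shift.
The two reflections carry the same phase change, so no net offset.
So the condition for destructive reflection is 2 n t = (m + ½) λ.
λ = 2 n t / (m + ½) = 3152 / (m + ½) nm.
m=3: 900 nm (IR); m=4: 700 nm (visible); m=5: 573 nm (visible); m=6: 485 nm (visible); m=7: 420 nm (visible); m=8: 371 nm (UV).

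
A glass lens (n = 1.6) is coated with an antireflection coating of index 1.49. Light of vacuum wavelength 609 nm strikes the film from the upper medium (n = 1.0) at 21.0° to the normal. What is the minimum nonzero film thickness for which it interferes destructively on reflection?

105 nm

At the upper boundary (n = 1.0 to n = 1.49) the reflected ray undergoes a half-wave phase shift.
At the lower boundary (n = 1.49 to n = 1.6) the reflected ray undergoes a half-wave phase shift.
Zero or two π shifts → no net half-wave offset.
With no net inversion, destructive interference in reflection requires 2 n t cos θ_r = (m + ½) λ.
Snell's law: 1.0 sin 21.0° = 1.49 sin θ_r → sin θ_r = 0.241, cos θ_r = 0.971.
Minimum at m = 0: t = λ / (4 n cos θ_r) = 609 / (4 × 1.49 × 0.971) = 105 nm.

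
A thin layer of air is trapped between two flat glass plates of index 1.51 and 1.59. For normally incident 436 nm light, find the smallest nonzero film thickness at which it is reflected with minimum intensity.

At the upper boundary (n = 1.51 to n = 1.0) the reflected ray undergoes no phase shift.
Bottom surface (1.0 → 1.59): reflection off a higher-index medium gives a half-wave phase shift.
The two reflections differ by half a wavelength.
So the condition for destructive reflection is 2 n t = m λ.
Minimum nonzero at m = 1: t = λ / (2 n) = 436 / (2 × 1.0) = 218 nm.

218 nm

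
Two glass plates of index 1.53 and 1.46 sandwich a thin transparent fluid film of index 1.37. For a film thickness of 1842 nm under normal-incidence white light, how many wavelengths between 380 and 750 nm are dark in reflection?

At the upper boundary (n = 1.53 to n = 1.37) the reflected ray undergoes no phase shift.
At the lower boundary (n = 1.37 to n = 1.46) the reflected ray undergoes a half-wave phase shift.
Exactly one π shift → a net half-wave offset.
So the condition for destructive reflection is 2 n t = m λ.
λ = 2 n t / m = 5047 / m nm.
m=6: 841 nm (IR); m=7: 721 nm (visible); m=8: 631 nm (visible); m=9: 561 nm (visible); m=10: 505 nm (visible); m=11: 459 nm (visible); m=12: 421 nm (visible); m=13: 388 nm (visible); m=14: 361 nm (UV).

7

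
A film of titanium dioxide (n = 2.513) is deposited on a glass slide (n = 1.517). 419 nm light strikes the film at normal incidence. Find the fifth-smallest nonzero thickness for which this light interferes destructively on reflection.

417 nm

Ray reflecting at the top interface goes from n = 1.0 toward n = 2.513: a half-wave phase shift.
At the lower boundary (n = 2.513 to n = 1.517) the reflected ray undergoes no phase shift.
Net: one phase inversion between the two reflected rays.
So the condition for destructive reflection is 2 n t = m λ.
The fifth-smallest nonzero thickness corresponds to m = 5: t = m λ / (2 n) = 5.00 × 419 / (2 × 2.513) = 417 nm.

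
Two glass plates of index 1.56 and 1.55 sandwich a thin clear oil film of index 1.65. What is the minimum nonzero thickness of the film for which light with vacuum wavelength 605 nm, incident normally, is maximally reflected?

At the upper boundary (n = 1.56 to n = 1.65) the reflected ray undergoes a half-wave phase shift.
Bottom surface (1.65 → 1.55): reflection off a lower-index medium gives no phase shift.
The two reflections differ by half a wavelength.
With one net inversion, constructive interference in reflection requires 2 n t = (m + ½) λ.
Minimum at m = 0: t = λ / (4 n) = 605 / (4 × 1.65) = 91.7 nm.

91.7 nm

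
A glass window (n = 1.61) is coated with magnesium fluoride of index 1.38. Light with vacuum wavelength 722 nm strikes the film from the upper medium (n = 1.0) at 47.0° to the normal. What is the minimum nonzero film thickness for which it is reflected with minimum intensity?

154 nm

Top surface (1.0 → 1.38): reflection off a higher-index medium gives a half-wave phase shift.
At the lower boundary (n = 1.38 to n = 1.61) the reflected ray undergoes a half-wave phase shift.
The two reflections carry the same phase change, so no net offset.
For minimum reflection here: 2 n t cos θ_r = (m + ½) λ.
Snell's law: 1.0 sin 47.0° = 1.38 sin θ_r → sin θ_r = 0.530, cos θ_r = 0.848.
Minimum at m = 0: t = λ / (4 n cos θ_r) = 722 / (4 × 1.38 × 0.848) = 154 nm.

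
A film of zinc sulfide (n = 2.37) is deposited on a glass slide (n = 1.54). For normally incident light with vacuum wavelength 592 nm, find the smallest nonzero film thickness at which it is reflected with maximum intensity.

Ray reflecting at the top interface goes from n = 1.0 toward n = 2.37: a half-wave phase shift.
Bottom surface (2.37 → 1.54): reflection off a lower-index medium gives no phase shift.
The two reflections differ by half a wavelength.
For strong reflection here: 2 n t = (m + ½) λ.
Minimum at m = 0: t = λ / (4 n) = 592 / (4 × 2.37) = 62.4 nm.

62.4 nm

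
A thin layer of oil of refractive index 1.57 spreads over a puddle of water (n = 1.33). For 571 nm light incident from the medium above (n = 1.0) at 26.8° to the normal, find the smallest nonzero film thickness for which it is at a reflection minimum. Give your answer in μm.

0.190 μm

At the upper boundary (n = 1.0 to n = 1.57) the reflected ray undergoes a half-wave phase shift.
Bottom surface (1.57 → 1.33): reflection off a lower-index medium gives no phase shift.
The two reflections differ by half a wavelength.
With one net inversion, destructive interference in reflection requires 2 n t cos θ_r = m λ.
Snell's law: 1.0 sin 26.8° = 1.57 sin θ_r → sin θ_r = 0.287, cos θ_r = 0.958.
Minimum nonzero at m = 1: t = λ / (2 n cos θ_r) = 571 / (2 × 1.57 × 0.958) = 190 nm.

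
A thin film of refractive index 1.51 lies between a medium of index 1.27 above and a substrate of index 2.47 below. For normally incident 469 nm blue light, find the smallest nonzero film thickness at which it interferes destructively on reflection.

Top surface (1.27 → 1.51): reflection off a higher-index medium gives a half-wave phase shift.
Ray reflecting at the bottom interface goes from n = 1.51 toward n = 2.47: a half-wave phase shift.
Net: no relative phase inversion (both shifts match).
So the condition for destructive reflection is 2 n t = (m + ½) λ.
Minimum at m = 0: t = λ / (4 n) = 469 / (4 × 1.51) = 77.6 nm.

77.6 nm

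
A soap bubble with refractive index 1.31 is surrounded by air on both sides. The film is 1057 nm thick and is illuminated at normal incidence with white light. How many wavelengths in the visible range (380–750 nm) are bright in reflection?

3

Top surface (1.0 → 1.31): reflection off a higher-index medium gives a half-wave phase shift.
Bottom surface (1.31 → 1.0): reflection off a lower-index medium gives no phase shift.
Net: one phase inversion between the two reflected rays.
For bright reflection here: 2 n t = (m + ½) λ.
λ = 2 n t / (m + ½) = 2769 / (m + ½) nm.
m=3: 791 nm (IR); m=4: 615 nm (visible); m=5: 504 nm (visible); m=6: 426 nm (visible); m=7: 369 nm (UV).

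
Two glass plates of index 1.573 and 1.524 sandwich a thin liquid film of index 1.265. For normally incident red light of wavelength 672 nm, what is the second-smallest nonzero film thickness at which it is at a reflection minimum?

531 nm

Ray reflecting at the top interface goes from n = 1.573 toward n = 1.265: no phase shift.
At the lower boundary (n = 1.265 to n = 1.524) the reflected ray undergoes a half-wave phase shift.
Exactly one π shift → a net half-wave offset.
So the condition for destructive reflection is 2 n t = m λ.
The second-smallest nonzero thickness corresponds to m = 2: t = m λ / (2 n) = 2.00 × 672 / (2 × 1.265) = 531 nm.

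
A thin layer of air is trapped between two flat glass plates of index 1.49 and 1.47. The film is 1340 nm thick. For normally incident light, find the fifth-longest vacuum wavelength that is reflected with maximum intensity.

Ray reflecting at the top interface goes from n = 1.49 toward n = 1.0: no phase shift.
Ray reflecting at the bottom interface goes from n = 1.0 toward n = 1.47: a half-wave phase shift.
The two reflections differ by half a wavelength.
So the condition for constructive reflection is 2 n t = (m + ½) λ.
λ = 2 n t / (m + ½). The fifth-longest wavelength is m = 4: λ = 2 × 1.0 × 1340 / 4.50 = 596 nm.

596 nm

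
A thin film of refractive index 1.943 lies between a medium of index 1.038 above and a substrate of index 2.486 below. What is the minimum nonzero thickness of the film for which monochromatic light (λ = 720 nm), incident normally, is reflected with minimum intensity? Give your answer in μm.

0.0926 μm

At the upper boundary (n = 1.038 to n = 1.943) the reflected ray undergoes a half-wave phase shift.
Bottom surface (1.943 → 2.486): reflection off a higher-index medium gives a half-wave phase shift.
Net: no relative phase inversion (both shifts match).
So the condition for destructive reflection is 2 n t = (m + ½) λ.
Minimum at m = 0: t = λ / (4 n) = 720 / (4 × 1.943) = 92.6 nm.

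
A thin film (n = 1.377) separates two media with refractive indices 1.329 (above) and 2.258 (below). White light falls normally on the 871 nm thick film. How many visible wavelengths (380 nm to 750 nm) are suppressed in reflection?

Top surface (1.329 → 1.377): reflection off a higher-index medium gives a half-wave phase shift.
At the lower boundary (n = 1.377 to n = 2.258) the reflected ray undergoes a half-wave phase shift.
Net: no relative phase inversion (both shifts match).
For dark reflection here: 2 n t = (m + ½) λ.
λ = 2 n t / (m + ½) = 2399 / (m + ½) nm.
m=2: 959 nm (IR); m=3: 685 nm (visible); m=4: 533 nm (visible); m=5: 436 nm (visible); m=6: 369 nm (UV).

3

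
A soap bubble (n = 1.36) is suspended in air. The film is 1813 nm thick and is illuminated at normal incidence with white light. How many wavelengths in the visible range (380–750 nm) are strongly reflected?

Ray reflecting at the top interface goes from n = 1.0 toward n = 1.36: a half-wave phase shift.
At the lower boundary (n = 1.36 to n = 1.0) the reflected ray undergoes no phase shift.
Exactly one π shift → a net half-wave offset.
So the condition for constructive reflection is 2 n t = (m + ½) λ.
λ = 2 n t / (m + ½) = 4931 / (m + ½) nm.
m=6: 759 nm (IR); m=7: 658 nm (visible); m=8: 580 nm (visible); m=9: 519 nm (visible); m=10: 470 nm (visible); m=11: 429 nm (visible); m=12: 395 nm (visible); m=13: 365 nm (UV).

6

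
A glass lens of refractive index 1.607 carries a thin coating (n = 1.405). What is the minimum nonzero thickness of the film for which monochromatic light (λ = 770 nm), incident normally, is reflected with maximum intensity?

Ray reflecting at the top interface goes from n = 1.0 toward n = 1.405: a half-wave phase shift.
At the lower boundary (n = 1.405 to n = 1.607) the reflected ray undergoes a half-wave phase shift.
Zero or two π shifts → no net half-wave offset.
For strong reflection here: 2 n t = m λ.
Minimum nonzero at m = 1: t = λ / (2 n) = 770 / (2 × 1.405) = 274 nm.

274 nm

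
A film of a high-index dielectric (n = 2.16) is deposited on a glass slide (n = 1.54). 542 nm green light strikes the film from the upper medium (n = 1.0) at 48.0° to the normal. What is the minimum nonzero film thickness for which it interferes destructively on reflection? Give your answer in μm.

Top surface (1.0 → 2.16): reflection off a higher-index medium gives a half-wave phase shift.
Bottom surface (2.16 → 1.54): reflection off a lower-index medium gives no phase shift.
The two reflections differ by half a wavelength.
For minimum reflection here: 2 n t cos θ_r = m λ.
Snell's law: 1.0 sin 48.0° = 2.16 sin θ_r → sin θ_r = 0.344, cos θ_r = 0.939.
Minimum nonzero at m = 1: t = λ / (2 n cos θ_r) = 542 / (2 × 2.16 × 0.939) = 134 nm.

0.134 μm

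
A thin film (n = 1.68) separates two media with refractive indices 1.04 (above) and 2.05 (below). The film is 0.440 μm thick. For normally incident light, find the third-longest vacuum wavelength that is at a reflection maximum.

493 nm

Top surface (1.04 → 1.68): reflection off a higher-index medium gives a half-wave phase shift.
Ray reflecting at the bottom interface goes from n = 1.68 toward n = 2.05: a half-wave phase shift.
Net: no relative phase inversion (both shifts match).
For strong reflection here: 2 n t = m λ.
λ = 2 n t / m. The third-longest wavelength is m = 3: λ = 2 × 1.68 × 440 / 3.00 = 493 nm.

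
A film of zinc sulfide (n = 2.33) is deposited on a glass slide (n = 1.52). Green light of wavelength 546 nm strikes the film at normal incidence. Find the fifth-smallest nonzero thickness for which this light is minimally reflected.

Ray reflecting at the top interface goes from n = 1.0 toward n = 2.33: a half-wave phase shift.
Ray reflecting at the bottom interface goes from n = 2.33 toward n = 1.52: no phase shift.
Net: one phase inversion between the two reflected rays.
So the condition for destructive reflection is 2 n t = m λ.
The fifth-smallest nonzero thickness corresponds to m = 5: t = m λ / (2 n) = 5.00 × 546 / (2 × 2.33) = 586 nm.

586 nm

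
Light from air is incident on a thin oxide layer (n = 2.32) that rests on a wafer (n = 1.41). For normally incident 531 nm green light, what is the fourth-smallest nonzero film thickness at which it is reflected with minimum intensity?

458 nm

Top surface (1.0 → 2.32): reflection off a higher-index medium gives a half-wave phase shift.
Bottom surface (2.32 → 1.41): reflection off a lower-index medium gives no phase shift.
Net: one phase inversion between the two reflected rays.
For weak reflection here: 2 n t = m λ.
The fourth-smallest nonzero thickness corresponds to m = 4: t = m λ / (2 n) = 4.00 × 531 / (2 × 2.32) = 458 nm.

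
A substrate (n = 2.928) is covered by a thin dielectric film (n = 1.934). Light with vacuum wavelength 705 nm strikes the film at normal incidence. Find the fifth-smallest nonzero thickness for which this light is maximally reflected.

Ray reflecting at the top interface goes from n = 1.0 toward n = 1.934: a half-wave phase shift.
Ray reflecting at the bottom interface goes from n = 1.934 toward n = 2.928: a half-wave phase shift.
Net: no relative phase inversion (both shifts match).
So the condition for constructive reflection is 2 n t = m λ.
The fifth-smallest nonzero thickness corresponds to m = 5: t = m λ / (2 n) = 5.00 × 705 / (2 × 1.934) = 911 nm.

911 nm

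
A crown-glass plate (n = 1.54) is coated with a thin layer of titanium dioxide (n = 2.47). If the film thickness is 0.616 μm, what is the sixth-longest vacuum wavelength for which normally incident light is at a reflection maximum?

553 nm

Ray reflecting at the top interface goes from n = 1.0 toward n = 2.47: a half-wave phase shift.
Bottom surface (2.47 → 1.54): reflection off a lower-index medium gives no phase shift.
Net: one phase inversion between the two reflected rays.
So the condition for constructive reflection is 2 n t = (m + ½) λ.
λ = 2 n t / (m + ½). The sixth-longest wavelength is m = 5: λ = 2 × 2.47 × 616 / 5.50 = 553 nm.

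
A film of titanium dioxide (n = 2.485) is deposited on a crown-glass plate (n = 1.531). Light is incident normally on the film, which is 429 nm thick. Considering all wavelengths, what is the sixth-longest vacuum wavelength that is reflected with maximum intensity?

388 nm

Ray reflecting at the top interface goes from n = 1.0 toward n = 2.485: a half-wave phase shift.
Bottom surface (2.485 → 1.531): reflection off a lower-index medium gives no phase shift.
The two reflections differ by half a wavelength.
So the condition for constructive reflection is 2 n t = (m + ½) λ.
λ = 2 n t / (m + ½). The sixth-longest wavelength is m = 5: λ = 2 × 2.485 × 429 / 5.50 = 388 nm.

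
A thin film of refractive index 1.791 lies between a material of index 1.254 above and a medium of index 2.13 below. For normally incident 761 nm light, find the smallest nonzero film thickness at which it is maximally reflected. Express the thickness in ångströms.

At the upper boundary (n = 1.254 to n = 1.791) the reflected ray undergoes a half-wave phase shift.
At the lower boundary (n = 1.791 to n = 2.13) the reflected ray undergoes a half-wave phase shift.
Net: no relative phase inversion (both shifts match).
So the condition for constructive reflection is 2 n t = m λ.
Minimum nonzero at m = 1: t = λ / (2 n) = 761 / (2 × 1.791) = 212 nm.

2125 Å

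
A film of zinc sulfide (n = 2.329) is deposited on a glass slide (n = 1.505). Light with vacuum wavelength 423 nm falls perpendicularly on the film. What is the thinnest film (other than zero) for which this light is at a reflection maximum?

Top surface (1.0 → 2.329): reflection off a higher-index medium gives a half-wave phase shift.
Bottom surface (2.329 → 1.505): reflection off a lower-index medium gives no phase shift.
Exactly one π shift → a net half-wave offset.
So the condition for constructive reflection is 2 n t = (m + ½) λ.
Minimum at m = 0: t = λ / (4 n) = 423 / (4 × 2.329) = 45.4 nm.

45.4 nm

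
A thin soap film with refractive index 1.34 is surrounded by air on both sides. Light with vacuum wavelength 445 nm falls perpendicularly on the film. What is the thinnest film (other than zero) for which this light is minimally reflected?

166 nm

Ray reflecting at the top interface goes from n = 1.0 toward n = 1.34: a half-wave phase shift.
Bottom surface (1.34 → 1.0): reflection off a lower-index medium gives no phase shift.
Exactly one π shift → a net half-wave offset.
For minimum reflection here: 2 n t = m λ.
Minimum nonzero at m = 1: t = λ / (2 n) = 445 / (2 × 1.34) = 166 nm.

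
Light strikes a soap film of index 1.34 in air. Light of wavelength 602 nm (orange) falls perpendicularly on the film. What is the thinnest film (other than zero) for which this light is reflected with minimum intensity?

225 nm

Top surface (1.0 → 1.34): reflection off a higher-index medium gives a half-wave phase shift.
Bottom surface (1.34 → 1.0): reflection off a lower-index medium gives no phase shift.
Exactly one π shift → a net half-wave offset.
For minimum reflection here: 2 n t = m λ.
Minimum nonzero at m = 1: t = λ / (2 n) = 602 / (2 × 1.34) = 225 nm.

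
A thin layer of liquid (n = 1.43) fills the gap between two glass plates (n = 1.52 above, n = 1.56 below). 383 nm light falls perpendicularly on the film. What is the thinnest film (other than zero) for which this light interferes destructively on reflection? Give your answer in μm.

0.134 μm

Ray reflecting at the top interface goes from n = 1.52 toward n = 1.43: no phase shift.
At the lower boundary (n = 1.43 to n = 1.56) the reflected ray undergoes a half-wave phase shift.
Exactly one π shift → a net half-wave offset.
For dark reflection here: 2 n t = m λ.
Minimum nonzero at m = 1: t = λ / (2 n) = 383 / (2 × 1.43) = 134 nm.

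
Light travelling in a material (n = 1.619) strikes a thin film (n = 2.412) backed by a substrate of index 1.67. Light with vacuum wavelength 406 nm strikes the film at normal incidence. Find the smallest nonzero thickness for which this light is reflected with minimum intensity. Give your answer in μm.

Ray reflecting at the top interface goes from n = 1.619 toward n = 2.412: a half-wave phase shift.
Bottom surface (2.412 → 1.67): reflection off a lower-index medium gives no phase shift.
The two reflections differ by half a wavelength.
For minimum reflection here: 2 n t = m λ.
The smallest nonzero thickness corresponds to m = 1: t = m λ / (2 n) = 1.00 × 406 / (2 × 2.412) = 84.2 nm.

0.0842 μm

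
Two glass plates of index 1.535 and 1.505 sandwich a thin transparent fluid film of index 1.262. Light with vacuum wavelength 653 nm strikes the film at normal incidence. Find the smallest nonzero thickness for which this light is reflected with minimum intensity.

At the upper boundary (n = 1.535 to n = 1.262) the reflected ray undergoes no phase shift.
At the lower boundary (n = 1.262 to n = 1.505) the reflected ray undergoes a half-wave phase shift.
Exactly one π shift → a net half-wave offset.
For minimum reflection here: 2 n t = m λ.
The smallest nonzero thickness corresponds to m = 1: t = m λ / (2 n) = 1.00 × 653 / (2 × 1.262) = 259 nm.

259 nm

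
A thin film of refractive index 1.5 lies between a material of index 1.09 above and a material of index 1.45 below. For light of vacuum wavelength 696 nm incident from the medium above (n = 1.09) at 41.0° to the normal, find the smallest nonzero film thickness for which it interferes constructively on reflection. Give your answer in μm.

0.132 μm

At the upper boundary (n = 1.09 to n = 1.5) the reflected ray undergoes a half-wave phase shift.
Bottom surface (1.5 → 1.45): reflection off a lower-index medium gives no phase shift.
Exactly one π shift → a net half-wave offset.
For bright reflection here: 2 n t cos θ_r = (m + ½) λ.
Snell's law: 1.09 sin 41.0° = 1.5 sin θ_r → sin θ_r = 0.477, cos θ_r = 0.879.
Minimum at m = 0: t = λ / (4 n cos θ_r) = 696 / (4 × 1.5 × 0.879) = 132 nm.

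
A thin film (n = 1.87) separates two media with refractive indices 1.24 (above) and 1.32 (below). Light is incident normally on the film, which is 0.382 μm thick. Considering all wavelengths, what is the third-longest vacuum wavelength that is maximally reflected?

Top surface (1.24 → 1.87): reflection off a higher-index medium gives a half-wave phase shift.
Bottom surface (1.87 → 1.32): reflection off a lower-index medium gives no phase shift.
Net: one phase inversion between the two reflected rays.
For bright reflection here: 2 n t = (m + ½) λ.
λ = 2 n t / (m + ½). The third-longest wavelength is m = 2: λ = 2 × 1.87 × 382 / 2.50 = 571 nm.

571 nm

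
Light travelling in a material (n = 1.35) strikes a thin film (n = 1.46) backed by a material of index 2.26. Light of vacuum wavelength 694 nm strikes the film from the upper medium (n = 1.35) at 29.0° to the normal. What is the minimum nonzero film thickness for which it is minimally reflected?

Ray reflecting at the top interface goes from n = 1.35 toward n = 1.46: a half-wave phase shift.
At the lower boundary (n = 1.46 to n = 2.26) the reflected ray undergoes a half-wave phase shift.
Net: no relative phase inversion (both shifts match).
With no net inversion, destructive interference in reflection requires 2 n t cos θ_r = (m + ½) λ.
Snell's law: 1.35 sin 29.0° = 1.46 sin θ_r → sin θ_r = 0.448, cos θ_r = 0.894.
Minimum at m = 0: t = λ / (4 n cos θ_r) = 694 / (4 × 1.46 × 0.894) = 133 nm.

133 nm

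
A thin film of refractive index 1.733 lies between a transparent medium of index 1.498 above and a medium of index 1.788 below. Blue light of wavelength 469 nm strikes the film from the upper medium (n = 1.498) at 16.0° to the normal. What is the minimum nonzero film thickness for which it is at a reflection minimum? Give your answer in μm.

Top surface (1.498 → 1.733): reflection off a higher-index medium gives a half-wave phase shift.
Ray reflecting at the bottom interface goes from n = 1.733 toward n = 1.788: a half-wave phase shift.
Net: no relative phase inversion (both shifts match).
For weak reflection here: 2 n t cos θ_r = (m + ½) λ.
Snell's law: 1.498 sin 16.0° = 1.733 sin θ_r → sin θ_r = 0.238, cos θ_r = 0.971.
Minimum at m = 0: t = λ / (4 n cos θ_r) = 469 / (4 × 1.733 × 0.971) = 69.7 nm.

0.0697 μm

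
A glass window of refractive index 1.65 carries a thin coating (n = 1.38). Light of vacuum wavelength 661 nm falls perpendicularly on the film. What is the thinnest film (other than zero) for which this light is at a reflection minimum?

At the upper boundary (n = 1.0 to n = 1.38) the reflected ray undergoes a half-wave phase shift.
At the lower boundary (n = 1.38 to n = 1.65) the reflected ray undergoes a half-wave phase shift.
Zero or two π shifts → no net half-wave offset.
For minimum reflection here: 2 n t = (m + ½) λ.
Minimum at m = 0: t = λ / (4 n) = 661 / (4 × 1.38) = 120 nm.

120 nm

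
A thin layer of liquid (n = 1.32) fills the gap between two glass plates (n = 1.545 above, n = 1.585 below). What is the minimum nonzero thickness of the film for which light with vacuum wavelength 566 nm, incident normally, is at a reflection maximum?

Ray reflecting at the top interface goes from n = 1.545 toward n = 1.32: no phase shift.
Ray reflecting at the bottom interface goes from n = 1.32 toward n = 1.585: a half-wave phase shift.
Net: one phase inversion between the two reflected rays.
So the condition for constructive reflection is 2 n t = (m + ½) λ.
Minimum at m = 0: t = λ / (4 n) = 566 / (4 × 1.32) = 107 nm.

107 nm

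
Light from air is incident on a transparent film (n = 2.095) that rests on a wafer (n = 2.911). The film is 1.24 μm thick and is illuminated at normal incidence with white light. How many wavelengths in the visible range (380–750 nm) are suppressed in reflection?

At the upper boundary (n = 1.0 to n = 2.095) the reflected ray undergoes a half-wave phase shift.
Bottom surface (2.095 → 2.911): reflection off a higher-index medium gives a half-wave phase shift.
Zero or two π shifts → no net half-wave offset.
So the condition for destructive reflection is 2 n t = (m + ½) λ.
λ = 2 n t / (m + ½) = 5196 / (m + ½) nm.
m=6: 799 nm (IR); m=7: 693 nm (visible); m=8: 611 nm (visible); m=9: 547 nm (visible); m=10: 495 nm (visible); m=11: 452 nm (visible); m=12: 416 nm (visible); m=13: 385 nm (visible); m=14: 358 nm (UV).

7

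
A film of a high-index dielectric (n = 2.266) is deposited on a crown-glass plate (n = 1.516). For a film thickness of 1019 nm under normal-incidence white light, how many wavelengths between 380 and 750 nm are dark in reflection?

At the upper boundary (n = 1.0 to n = 2.266) the reflected ray undergoes a half-wave phase shift.
Bottom surface (2.266 → 1.516): reflection off a lower-index medium gives no phase shift.
Net: one phase inversion between the two reflected rays.
So the condition for destructive reflection is 2 n t = m λ.
λ = 2 n t / m = 4618 / m nm.
m=6: 770 nm (IR); m=7: 660 nm (visible); m=8: 577 nm (visible); m=9: 513 nm (visible); m=10: 462 nm (visible); m=11: 420 nm (visible); m=12: 385 nm (visible); m=13: 355 nm (UV).

6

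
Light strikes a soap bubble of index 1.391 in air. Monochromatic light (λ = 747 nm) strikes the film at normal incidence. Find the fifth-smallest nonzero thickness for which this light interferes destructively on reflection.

Top surface (1.0 → 1.391): reflection off a higher-index medium gives a half-wave phase shift.
At the lower boundary (n = 1.391 to n = 1.0) the reflected ray undergoes no phase shift.
The two reflections differ by half a wavelength.
So the condition for destructive reflection is 2 n t = m λ.
The fifth-smallest nonzero thickness corresponds to m = 5: t = m λ / (2 n) = 5.00 × 747 / (2 × 1.391) = 1343 nm.

1343 nm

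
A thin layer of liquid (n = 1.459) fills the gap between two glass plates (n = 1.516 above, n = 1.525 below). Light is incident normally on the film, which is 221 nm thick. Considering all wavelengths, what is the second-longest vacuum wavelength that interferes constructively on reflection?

430 nm

Ray reflecting at the top interface goes from n = 1.516 toward n = 1.459: no phase shift.
Ray reflecting at the bottom interface goes from n = 1.459 toward n = 1.525: a half-wave phase shift.
The two reflections differ by half a wavelength.
So the condition for constructive reflection is 2 n t = (m + ½) λ.
λ = 2 n t / (m + ½). The second-longest wavelength is m = 1: λ = 2 × 1.459 × 221 / 1.50 = 430 nm.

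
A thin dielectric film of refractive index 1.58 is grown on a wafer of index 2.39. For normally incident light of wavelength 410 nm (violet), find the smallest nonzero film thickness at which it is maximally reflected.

Top surface (1.0 → 1.58): reflection off a higher-index medium gives a half-wave phase shift.
Bottom surface (1.58 → 2.39): reflection off a higher-index medium gives a half-wave phase shift.
Zero or two π shifts → no net half-wave offset.
So the condition for constructive reflection is 2 n t = m λ.
Minimum nonzero at m = 1: t = λ / (2 n) = 410 / (2 × 1.58) = 130 nm.

130 nm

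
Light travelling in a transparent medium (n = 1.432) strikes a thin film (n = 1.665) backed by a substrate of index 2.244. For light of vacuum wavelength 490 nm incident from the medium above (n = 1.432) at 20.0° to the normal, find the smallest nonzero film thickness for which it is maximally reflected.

At the upper boundary (n = 1.432 to n = 1.665) the reflected ray undergoes a half-wave phase shift.
At the lower boundary (n = 1.665 to n = 2.244) the reflected ray undergoes a half-wave phase shift.
Zero or two π shifts → no net half-wave offset.
With no net inversion, constructive interference in reflection requires 2 n t cos θ_r = m λ.
Snell's law: 1.432 sin 20.0° = 1.665 sin θ_r → sin θ_r = 0.294, cos θ_r = 0.956.
Minimum nonzero at m = 1: t = λ / (2 n cos θ_r) = 490 / (2 × 1.665 × 0.956) = 154 nm.

154 nm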